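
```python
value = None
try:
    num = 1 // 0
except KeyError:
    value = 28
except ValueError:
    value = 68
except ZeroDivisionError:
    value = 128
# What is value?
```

Step-by-step execution trace:
1. `num = 1 // 0` raises ZeroDivisionError.
2. `except KeyError` does not match ZeroDivisionError; skipped.
3. `except ValueError` does not match ZeroDivisionError; skipped.
4. `except ZeroDivisionError` matches → value = 128.
Result: 128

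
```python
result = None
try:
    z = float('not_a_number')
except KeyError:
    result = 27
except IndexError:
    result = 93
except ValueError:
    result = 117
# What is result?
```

Step-by-step execution trace:
1. `z = float('not_a_number')` raises ValueError.
2. `except KeyError` does not match ValueError; skipped.
3. `except IndexError` does not match ValueError; skipped.
4. `except ValueError` matches → result = 117.
Result: 117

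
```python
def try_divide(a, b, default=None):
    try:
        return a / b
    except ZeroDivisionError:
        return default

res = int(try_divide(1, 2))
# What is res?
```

Step-by-step execution trace:
1. `try_divide(1, 2)` enters try: `return 1 / 2` → returns 0.5. No exception raised.
2. `except ZeroDivisionError` is skipped.
3. `int(0.5)` → 0 → res = 0.
Result: 0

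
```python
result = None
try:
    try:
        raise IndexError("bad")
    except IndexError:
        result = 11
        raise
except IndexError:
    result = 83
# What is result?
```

Step-by-step execution trace:
1. Inner try: `raise IndexError("bad")` raises IndexError.
2. Inner `except IndexError` matches → result = 11.
3. bare `raise` re-raises the same IndexError.
4. Outer `except IndexError` matches → result = 83.
Result: 83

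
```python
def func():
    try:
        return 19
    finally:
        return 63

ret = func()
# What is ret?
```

Step-by-step execution trace:
1. `func()` enters try: `return 19` sets pending return value 19.
2. Before returning, `finally: return 63` runs and overrides the pending return.
3. func() returns 63 → ret = 63.
Result: 63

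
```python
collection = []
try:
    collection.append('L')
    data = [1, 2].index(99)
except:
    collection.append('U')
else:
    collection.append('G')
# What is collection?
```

Step-by-step execution trace:
1. try: `collection.append('L')` → collection = ['L'].
2. `data = [1, 2].index(99)` raises ValueError.
3. bare `except` matches → `collection.append('U')` → collection = ['L', 'U'].
4. `else` is skipped (an exception was raised).
Result: ['L', 'U']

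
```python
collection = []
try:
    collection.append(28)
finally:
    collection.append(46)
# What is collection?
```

Step-by-step execution trace:
1. try: `collection.append(28)` → collection = [28].
2. The try body completes without raising.
3. finally always runs: `collection.append(46)` → collection = [28, 46].
Result: [28, 46]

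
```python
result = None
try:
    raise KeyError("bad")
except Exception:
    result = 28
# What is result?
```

Step-by-step execution trace:
1. `raise KeyError(...)` raises KeyError.
2. `except Exception` matches (KeyError is a subclass of Exception) → result = 28.
Result: 28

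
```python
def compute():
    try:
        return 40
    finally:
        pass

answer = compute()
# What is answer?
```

Step-by-step execution trace:
1. `compute()` enters try: `return 40` sets pending return value 40.
2. Before returning, `finally: pass` runs (no effect).
3. compute() returns 40 → answer = 40.
Result: 40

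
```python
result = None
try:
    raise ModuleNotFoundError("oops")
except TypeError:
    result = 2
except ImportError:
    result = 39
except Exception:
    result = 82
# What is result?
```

Step-by-step execution trace:
1. `raise ModuleNotFoundError(...)` raises ModuleNotFoundError.
2. `except TypeError` does not match (ModuleNotFoundError is not a subclass of TypeError); skipped.
3. `except ImportError` matches (ModuleNotFoundError is a subclass of ImportError) → result = 39.
4. `except Exception` is not reached.
Result: 39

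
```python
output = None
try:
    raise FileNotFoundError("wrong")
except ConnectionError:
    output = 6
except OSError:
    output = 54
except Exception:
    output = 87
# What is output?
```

Step-by-step execution trace:
1. `raise FileNotFoundError(...)` raises FileNotFoundError.
2. `except ConnectionError` does not match (FileNotFoundError is not a subclass of ConnectionError); skipped.
3. `except OSError` matches (FileNotFoundError is a subclass of OSError) → output = 54.
4. `except Exception` is not reached.
Result: 54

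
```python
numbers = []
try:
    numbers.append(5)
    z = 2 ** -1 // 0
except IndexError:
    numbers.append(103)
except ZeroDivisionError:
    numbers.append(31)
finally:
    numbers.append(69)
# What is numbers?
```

Step-by-step execution trace:
1. try: `numbers.append(5)` → numbers = [5].
2. `z = 2 ** -1 // 0` raises ZeroDivisionError.
3. `except IndexError` does not match ZeroDivisionError; skipped.
4. `except ZeroDivisionError` matches → `numbers.append(31)` → numbers = [5, 31].
5. finally always runs: `numbers.append(69)` → numbers = [5, 31, 69].
Result: [5, 31, 69]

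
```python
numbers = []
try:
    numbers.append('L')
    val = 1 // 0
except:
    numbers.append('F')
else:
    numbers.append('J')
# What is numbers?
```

Step-by-step execution trace:
1. try: `numbers.append('L')` → numbers = ['L'].
2. `val = 1 // 0` raises ZeroDivisionError.
3. bare `except` matches → `numbers.append('F')` → numbers = ['L', 'F'].
4. `else` is skipped (an exception was raised).
Result: ['L', 'F']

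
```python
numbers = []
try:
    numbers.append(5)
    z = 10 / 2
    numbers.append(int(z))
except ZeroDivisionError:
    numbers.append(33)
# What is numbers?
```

Step-by-step execution trace:
1. try: `numbers.append(5)` → numbers = [5].
2. `z = 10 / 2` → z = 5.0. No exception raised.
3. `numbers.append(int(z))` → numbers = [5, 5].
4. `except ZeroDivisionError` is skipped (no exception was raised).
Result: [5, 5]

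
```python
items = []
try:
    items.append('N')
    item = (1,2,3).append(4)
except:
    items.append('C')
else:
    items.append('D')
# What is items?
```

Step-by-step execution trace:
1. try: `items.append('N')` → items = ['N'].
2. `item = (1,2,3).append(4)` raises AttributeError.
3. bare `except` matches → `items.append('C')` → items = ['N', 'C'].
4. `else` is skipped (an exception was raised).
Result: ['N', 'C']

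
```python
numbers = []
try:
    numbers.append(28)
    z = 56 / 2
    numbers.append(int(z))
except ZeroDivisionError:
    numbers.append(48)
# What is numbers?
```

Step-by-step execution trace:
1. try: `numbers.append(28)` → numbers = [28].
2. `z = 56 / 2` → z = 28.0. No exception raised.
3. `numbers.append(int(z))` → numbers = [28, 28].
4. `except ZeroDivisionError` is skipped (no exception was raised).
Result: [28, 28]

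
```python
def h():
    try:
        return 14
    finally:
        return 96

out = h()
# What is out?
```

Step-by-step execution trace:
1. `h()` enters try: `return 14` sets pending return value 14.
2. Before returning, `finally: return 96` runs and overrides the pending return.
3. h() returns 96 → out = 96.
Result: 96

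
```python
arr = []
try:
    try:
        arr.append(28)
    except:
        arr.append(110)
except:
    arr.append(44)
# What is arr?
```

Step-by-step execution trace:
1. Inner try: `arr.append(28)` → arr = [28]. No exception raised.
2. Inner `except` is skipped.
3. Inner try completes normally; outer `except` is skipped.
Result: [28]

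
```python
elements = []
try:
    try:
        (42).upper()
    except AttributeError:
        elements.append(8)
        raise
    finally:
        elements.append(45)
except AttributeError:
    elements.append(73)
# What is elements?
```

Step-by-step execution trace:
1. Inner try: `(42).upper()` raises AttributeError.
2. Inner `except AttributeError` matches → `elements.append(8)` → elements = [8].
3. bare `raise` re-raises AttributeError.
4. Inner `finally` runs during unwinding: `elements.append(45)` → elements = [8, 45].
5. Outer `except AttributeError` matches → `elements.append(73)` → elements = [8, 45, 73].
Result: [8, 45, 73]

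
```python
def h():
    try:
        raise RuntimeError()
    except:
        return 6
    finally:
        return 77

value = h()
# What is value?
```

Step-by-step execution trace:
1. `h()` enters try: `raise RuntimeError()` raises RuntimeError.
2. bare `except` matches → `return 6` sets pending return value 6.
3. Before returning, `finally: return 77` runs and overrides the pending return.
4. h() returns 77 → value = 77.
Result: 77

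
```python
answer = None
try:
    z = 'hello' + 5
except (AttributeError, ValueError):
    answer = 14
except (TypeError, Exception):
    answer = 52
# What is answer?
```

Step-by-step execution trace:
1. `z = 'hello' + 5` raises TypeError.
2. `except (AttributeError, ValueError)` does not match TypeError; skipped.
3. `except (TypeError, Exception)` matches (TypeError is in the tuple) → answer = 52.
Result: 52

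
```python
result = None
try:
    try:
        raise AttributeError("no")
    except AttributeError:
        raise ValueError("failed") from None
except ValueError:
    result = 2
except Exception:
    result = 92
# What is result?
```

Step-by-step execution trace:
1. Inner try raises AttributeError; inner `except AttributeError` catches it.
2. `raise ValueError(...) from None` raises ValueError (from None suppresses __context__, but the active exception is still ValueError).
3. Outer `except ValueError` matches → result = 2.
4. `except Exception` is not reached.
Result: 2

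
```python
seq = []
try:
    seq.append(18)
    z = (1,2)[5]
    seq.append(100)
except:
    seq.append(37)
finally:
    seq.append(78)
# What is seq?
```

Step-by-step execution trace:
1. try: `seq.append(18)` → seq = [18].
2. `z = (1,2)[5]` raises IndexError; `seq.append(100)` is not reached.
3. bare `except` matches → `seq.append(37)` → seq = [18, 37].
4. finally always runs: `seq.append(78)` → seq = [18, 37, 78].
Result: [18, 37, 78]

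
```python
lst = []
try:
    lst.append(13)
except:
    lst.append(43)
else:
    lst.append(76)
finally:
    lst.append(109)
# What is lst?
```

Step-by-step execution trace:
1. try: `lst.append(13)` → lst = [13]. No exception raised.
2. `except` is skipped.
3. `else` runs: `lst.append(76)` → lst = [13, 76].
4. `finally` always runs: `lst.append(109)` → lst = [13, 76, 109].
Result: [13, 76, 109]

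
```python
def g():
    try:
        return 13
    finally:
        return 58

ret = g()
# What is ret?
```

Step-by-step execution trace:
1. `g()` enters try: `return 13` sets pending return value 13.
2. Before returning, `finally: return 58` runs and overrides the pending return.
3. g() returns 58 → ret = 58.
Result: 58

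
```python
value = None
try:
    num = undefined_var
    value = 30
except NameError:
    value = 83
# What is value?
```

Step-by-step execution trace:
1. `num = undefined_var` raises NameError.
2. `value = 30` is not reached.
3. `except NameError` matches → value = 83.
Result: 83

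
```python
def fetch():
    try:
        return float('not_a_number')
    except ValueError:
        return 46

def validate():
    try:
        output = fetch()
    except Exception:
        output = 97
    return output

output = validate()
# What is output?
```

Step-by-step execution trace:
1. `validate()` calls `fetch()`.
2. In fetch: `float('not_a_number')` raises ValueError; `except ValueError` catches it → returns 46.
3. In validate: `output = fetch()` → output = 46. No exception reaches validate.
4. `except Exception` is skipped; validate returns 46.
5. output = 46.
Result: 46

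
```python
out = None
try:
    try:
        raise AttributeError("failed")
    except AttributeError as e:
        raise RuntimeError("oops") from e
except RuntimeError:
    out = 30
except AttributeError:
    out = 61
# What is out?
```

Step-by-step execution trace:
1. Inner try raises AttributeError; inner `except AttributeError as e` catches it.
2. `raise RuntimeError(...) from e` raises RuntimeError (AttributeError is attached as __cause__, but only RuntimeError is active).
3. Outer `except RuntimeError` matches → out = 30.
4. `except AttributeError` is not reached.
Result: 30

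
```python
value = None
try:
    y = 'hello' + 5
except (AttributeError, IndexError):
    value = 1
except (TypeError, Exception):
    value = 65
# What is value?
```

Step-by-step execution trace:
1. `y = 'hello' + 5` raises TypeError.
2. `except (AttributeError, IndexError)` does not match TypeError; skipped.
3. `except (TypeError, Exception)` matches (TypeError is in the tuple) → value = 65.
Result: 65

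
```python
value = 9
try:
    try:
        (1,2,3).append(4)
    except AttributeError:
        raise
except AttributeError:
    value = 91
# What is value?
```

Step-by-step execution trace:
1. Inner try: `(1,2,3).append(4)` raises AttributeError.
2. Inner `except AttributeError` matches; bare `raise` re-raises the same AttributeError.
3. Outer `except AttributeError` matches → value = 91.
Result: 91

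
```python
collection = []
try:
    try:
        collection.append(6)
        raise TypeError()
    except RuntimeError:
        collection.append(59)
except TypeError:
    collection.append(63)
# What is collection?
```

Step-by-step execution trace:
1. Inner try: `collection.append(6)` → collection = [6].
2. `raise TypeError()` raises TypeError.
3. Inner `except RuntimeError` does not match TypeError; exception propagates to outer try.
4. Outer `except TypeError` matches → `collection.append(63)` → collection = [6, 63].
Result: [6, 63]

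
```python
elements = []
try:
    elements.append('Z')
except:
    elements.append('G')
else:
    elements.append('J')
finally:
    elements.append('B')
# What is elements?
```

Step-by-step execution trace:
1. try: `elements.append('Z')` → elements = ['Z']. No exception raised.
2. `except` is skipped.
3. `else` runs: `elements.append('J')` → elements = ['Z', 'J'].
4. `finally` always runs: `elements.append('B')` → elements = ['Z', 'J', 'B'].
Result: ['Z', 'J', 'B']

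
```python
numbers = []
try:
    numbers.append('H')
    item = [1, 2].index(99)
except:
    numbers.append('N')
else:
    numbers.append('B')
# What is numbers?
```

Step-by-step execution trace:
1. try: `numbers.append('H')` → numbers = ['H'].
2. `item = [1, 2].index(99)` raises ValueError.
3. bare `except` matches → `numbers.append('N')` → numbers = ['H', 'N'].
4. `else` is skipped (an exception was raised).
Result: ['H', 'N']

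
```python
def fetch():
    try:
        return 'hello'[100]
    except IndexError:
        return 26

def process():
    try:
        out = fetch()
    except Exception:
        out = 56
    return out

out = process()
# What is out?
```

Step-by-step execution trace:
1. `process()` calls `fetch()`.
2. In fetch: `'hello'[100]` raises IndexError; `except IndexError` catches it → returns 26.
3. In process: `out = fetch()` → out = 26. No exception reaches process.
4. `except Exception` is skipped; process returns 26.
5. out = 26.
Result: 26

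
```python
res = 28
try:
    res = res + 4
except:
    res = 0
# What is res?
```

Step-by-step execution trace:
1. res starts at 28.
2. try: `res = res + 4` → res = 32. No exception raised.
3. `except` is skipped.
Result: 32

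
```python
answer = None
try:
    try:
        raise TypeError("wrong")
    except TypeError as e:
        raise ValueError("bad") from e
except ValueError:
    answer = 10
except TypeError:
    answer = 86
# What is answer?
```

Step-by-step execution trace:
1. Inner try raises TypeError; inner `except TypeError as e` catches it.
2. `raise ValueError(...) from e` raises ValueError (TypeError is attached as __cause__, but only ValueError is active).
3. Outer `except ValueError` matches → answer = 10.
4. `except TypeError` is not reached.
Result: 10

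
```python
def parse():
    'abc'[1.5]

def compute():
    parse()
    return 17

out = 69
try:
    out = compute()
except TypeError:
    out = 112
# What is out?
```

Step-by-step execution trace:
1. out starts at 69.
2. try: `compute()` calls `parse()`.
3. `parse()` evaluates `'abc'[1.5]`, which raises TypeError; it propagates through compute (uncaught).
4. `return 17` in compute is not reached; the assignment to out does not complete.
5. `except TypeError` matches → out = 112.
Result: 112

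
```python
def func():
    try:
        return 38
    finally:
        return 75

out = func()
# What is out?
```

Step-by-step execution trace:
1. `func()` enters try: `return 38` sets pending return value 38.
2. Before returning, `finally: return 75` runs and overrides the pending return.
3. func() returns 75 → out = 75.
Result: 75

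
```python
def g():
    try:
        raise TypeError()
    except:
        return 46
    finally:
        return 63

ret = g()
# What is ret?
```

Step-by-step execution trace:
1. `g()` enters try: `raise TypeError()` raises TypeError.
2. bare `except` matches → `return 46` sets pending return value 46.
3. Before returning, `finally: return 63` runs and overrides the pending return.
4. g() returns 63 → ret = 63.
Result: 63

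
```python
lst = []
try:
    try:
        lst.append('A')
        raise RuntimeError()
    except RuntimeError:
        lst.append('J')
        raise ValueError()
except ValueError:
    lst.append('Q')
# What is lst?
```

Step-by-step execution trace:
1. Inner try: `lst.append('A')` → lst = ['A'].
2. `raise RuntimeError()` raises RuntimeError.
3. Inner `except RuntimeError` matches → `lst.append('J')` → lst = ['A', 'J'].
4. `raise ValueError()` raises ValueError; propagates to outer try.
5. Outer `except ValueError` matches → `lst.append('Q')` → lst = ['A', 'J', 'Q'].
Result: ['A', 'J', 'Q']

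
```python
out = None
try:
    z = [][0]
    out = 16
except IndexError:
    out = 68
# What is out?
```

Step-by-step execution trace:
1. `z = [][0]` raises IndexError.
2. `out = 16` is not reached.
3. `except IndexError` matches → out = 68.
Result: 68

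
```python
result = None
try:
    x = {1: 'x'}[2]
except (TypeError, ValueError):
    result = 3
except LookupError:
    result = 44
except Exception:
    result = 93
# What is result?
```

Step-by-step execution trace:
1. `x = {1: 'x'}[2]` raises KeyError.
2. `except (TypeError, ValueError)` does not match KeyError; skipped.
3. `except LookupError` matches (KeyError is a subclass of LookupError) → result = 44.
4. `except Exception` is not reached.
Result: 44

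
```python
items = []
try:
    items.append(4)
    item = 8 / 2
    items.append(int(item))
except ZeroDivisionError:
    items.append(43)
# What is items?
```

Step-by-step execution trace:
1. try: `items.append(4)` → items = [4].
2. `item = 8 / 2` → item = 4.0. No exception raised.
3. `items.append(int(item))` → items = [4, 4].
4. `except ZeroDivisionError` is skipped (no exception was raised).
Result: [4, 4]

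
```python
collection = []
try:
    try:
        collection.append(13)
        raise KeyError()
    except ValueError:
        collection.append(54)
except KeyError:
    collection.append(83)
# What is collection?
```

Step-by-step execution trace:
1. Inner try: `collection.append(13)` → collection = [13].
2. `raise KeyError()` raises KeyError.
3. Inner `except ValueError` does not match KeyError; exception propagates to outer try.
4. Outer `except KeyError` matches → `collection.append(83)` → collection = [13, 83].
Result: [13, 83]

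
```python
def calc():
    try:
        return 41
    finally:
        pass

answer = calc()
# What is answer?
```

Step-by-step execution trace:
1. `calc()` enters try: `return 41` sets pending return value 41.
2. Before returning, `finally: pass` runs (no effect).
3. calc() returns 41 → answer = 41.
Result: 41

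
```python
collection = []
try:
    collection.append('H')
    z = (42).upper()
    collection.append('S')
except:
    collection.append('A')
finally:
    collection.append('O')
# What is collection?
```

Step-by-step execution trace:
1. try: `collection.append('H')` → collection = ['H'].
2. `z = (42).upper()` raises AttributeError; `collection.append('S')` is not reached.
3. bare `except` matches → `collection.append('A')` → collection = ['H', 'A'].
4. finally always runs: `collection.append('O')` → collection = ['H', 'A', 'O'].
Result: ['H', 'A', 'O']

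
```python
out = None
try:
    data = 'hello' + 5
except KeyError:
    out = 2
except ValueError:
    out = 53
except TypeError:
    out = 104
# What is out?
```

Step-by-step execution trace:
1. `data = 'hello' + 5` raises TypeError.
2. `except KeyError` does not match TypeError; skipped.
3. `except ValueError` does not match TypeError; skipped.
4. `except TypeError` matches → out = 104.
Result: 104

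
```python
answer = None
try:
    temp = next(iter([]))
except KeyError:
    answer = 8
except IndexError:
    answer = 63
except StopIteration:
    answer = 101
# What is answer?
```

Step-by-step execution trace:
1. `temp = next(iter([]))` raises StopIteration.
2. `except KeyError` does not match StopIteration; skipped.
3. `except IndexError` does not match StopIteration; skipped.
4. `except StopIteration` matches → answer = 101.
Result: 101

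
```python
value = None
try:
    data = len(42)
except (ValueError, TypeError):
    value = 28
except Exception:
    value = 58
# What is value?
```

Step-by-step execution trace:
1. `data = len(42)` raises TypeError.
2. `except (ValueError, TypeError)` matches (TypeError is in the tuple) → value = 28.
3. `except Exception` is not reached.
Result: 28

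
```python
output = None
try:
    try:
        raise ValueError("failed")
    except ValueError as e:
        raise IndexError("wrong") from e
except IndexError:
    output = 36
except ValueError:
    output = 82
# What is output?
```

Step-by-step execution trace:
1. Inner try raises ValueError; inner `except ValueError as e` catches it.
2. `raise IndexError(...) from e` raises IndexError (ValueError is attached as __cause__, but only IndexError is active).
3. Outer `except IndexError` matches → output = 36.
4. `except ValueError` is not reached.
Result: 36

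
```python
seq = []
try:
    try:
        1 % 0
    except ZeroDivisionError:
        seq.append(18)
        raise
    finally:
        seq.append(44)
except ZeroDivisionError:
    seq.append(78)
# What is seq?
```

Step-by-step execution trace:
1. Inner try: `1 % 0` raises ZeroDivisionError.
2. Inner `except ZeroDivisionError` matches → `seq.append(18)` → seq = [18].
3. bare `raise` re-raises ZeroDivisionError.
4. Inner `finally` runs during unwinding: `seq.append(44)` → seq = [18, 44].
5. Outer `except ZeroDivisionError` matches → `seq.append(78)` → seq = [18, 44, 78].
Result: [18, 44, 78]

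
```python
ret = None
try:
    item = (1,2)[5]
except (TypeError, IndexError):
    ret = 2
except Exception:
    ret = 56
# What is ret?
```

Step-by-step execution trace:
1. `item = (1,2)[5]` raises IndexError.
2. `except (TypeError, IndexError)` matches (IndexError is in the tuple) → ret = 2.
3. `except Exception` is not reached.
Result: 2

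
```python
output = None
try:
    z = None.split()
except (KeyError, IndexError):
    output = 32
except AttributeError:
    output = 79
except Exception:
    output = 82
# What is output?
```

Step-by-step execution trace:
1. `z = None.split()` raises AttributeError.
2. `except (KeyError, IndexError)` does not match AttributeError; skipped.
3. `except AttributeError` matches (exact type match) → output = 79.
4. `except Exception` is not reached.
Result: 79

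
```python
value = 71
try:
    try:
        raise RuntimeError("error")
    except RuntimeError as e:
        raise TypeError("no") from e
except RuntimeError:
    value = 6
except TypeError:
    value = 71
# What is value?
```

Step-by-step execution trace:
1. Inner try raises RuntimeError; inner `except RuntimeError as e` catches it.
2. `raise TypeError(...) from e` raises TypeError (RuntimeError is attached as __cause__, but only TypeError is active).
3. Outer `except RuntimeError` does not match TypeError; skipped.
4. Outer `except TypeError` matches → value = 71.
Result: 71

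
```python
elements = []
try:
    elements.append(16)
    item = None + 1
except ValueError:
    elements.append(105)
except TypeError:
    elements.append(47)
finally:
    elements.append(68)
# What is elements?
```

Step-by-step execution trace:
1. try: `elements.append(16)` → elements = [16].
2. `item = None + 1` raises TypeError.
3. `except ValueError` does not match TypeError; skipped.
4. `except TypeError` matches → `elements.append(47)` → elements = [16, 47].
5. finally always runs: `elements.append(68)` → elements = [16, 47, 68].
Result: [16, 47, 68]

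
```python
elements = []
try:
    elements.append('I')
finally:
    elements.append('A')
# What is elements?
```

Step-by-step execution trace:
1. try: `elements.append('I')` → elements = ['I'].
2. The try body completes without raising.
3. finally always runs: `elements.append('A')` → elements = ['I', 'A'].
Result: ['I', 'A']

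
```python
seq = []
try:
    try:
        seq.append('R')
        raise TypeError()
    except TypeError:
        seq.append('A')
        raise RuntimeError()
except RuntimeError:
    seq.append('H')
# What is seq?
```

Step-by-step execution trace:
1. Inner try: `seq.append('R')` → seq = ['R'].
2. `raise TypeError()` raises TypeError.
3. Inner `except TypeError` matches → `seq.append('A')` → seq = ['R', 'A'].
4. `raise RuntimeError()` raises RuntimeError; propagates to outer try.
5. Outer `except RuntimeError` matches → `seq.append('H')` → seq = ['R', 'A', 'H'].
Result: ['R', 'A', 'H']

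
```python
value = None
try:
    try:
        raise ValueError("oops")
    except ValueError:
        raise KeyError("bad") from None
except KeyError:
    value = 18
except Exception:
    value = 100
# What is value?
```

Step-by-step execution trace:
1. Inner try raises ValueError; inner `except ValueError` catches it.
2. `raise KeyError(...) from None` raises KeyError (from None suppresses __context__, but the active exception is still KeyError).
3. Outer `except KeyError` matches → value = 18.
4. `except Exception` is not reached.
Result: 18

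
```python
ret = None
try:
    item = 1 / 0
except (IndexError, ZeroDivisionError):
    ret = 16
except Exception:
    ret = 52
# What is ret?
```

Step-by-step execution trace:
1. `item = 1 / 0` raises ZeroDivisionError.
2. `except (IndexError, ZeroDivisionError)` matches (ZeroDivisionError is in the tuple) → ret = 16.
3. `except Exception` is not reached.
Result: 16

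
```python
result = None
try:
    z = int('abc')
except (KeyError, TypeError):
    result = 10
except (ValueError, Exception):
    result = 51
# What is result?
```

Step-by-step execution trace:
1. `z = int('abc')` raises ValueError.
2. `except (KeyError, TypeError)` does not match ValueError; skipped.
3. `except (ValueError, Exception)` matches (ValueError is in the tuple) → result = 51.
Result: 51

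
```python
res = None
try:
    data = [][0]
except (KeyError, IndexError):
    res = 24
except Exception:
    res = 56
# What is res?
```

Step-by-step execution trace:
1. `data = [][0]` raises IndexError.
2. `except (KeyError, IndexError)` matches (IndexError is in the tuple) → res = 24.
3. `except Exception` is not reached.
Result: 24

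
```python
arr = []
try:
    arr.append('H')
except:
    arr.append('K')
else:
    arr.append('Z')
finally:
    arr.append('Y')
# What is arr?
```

Step-by-step execution trace:
1. try: `arr.append('H')` → arr = ['H']. No exception raised.
2. `except` is skipped.
3. `else` runs: `arr.append('Z')` → arr = ['H', 'Z'].
4. `finally` always runs: `arr.append('Y')` → arr = ['H', 'Z', 'Y'].
Result: ['H', 'Z', 'Y']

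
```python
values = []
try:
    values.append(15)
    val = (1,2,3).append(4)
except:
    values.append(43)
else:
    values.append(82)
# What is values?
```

Step-by-step execution trace:
1. try: `values.append(15)` → values = [15].
2. `val = (1,2,3).append(4)` raises AttributeError.
3. bare `except` matches → `values.append(43)` → values = [15, 43].
4. `else` is skipped (an exception was raised).
Result: [15, 43]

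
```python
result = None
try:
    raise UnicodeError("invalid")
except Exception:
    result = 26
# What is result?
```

Step-by-step execution trace:
1. `raise UnicodeError(...)` raises UnicodeError.
2. `except Exception` matches (UnicodeError is a subclass of Exception) → result = 26.
Result: 26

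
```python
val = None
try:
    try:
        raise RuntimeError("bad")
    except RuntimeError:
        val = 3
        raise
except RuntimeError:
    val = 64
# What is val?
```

Step-by-step execution trace:
1. Inner try: `raise RuntimeError("bad")` raises RuntimeError.
2. Inner `except RuntimeError` matches → val = 3.
3. bare `raise` re-raises the same RuntimeError.
4. Outer `except RuntimeError` matches → val = 64.
Result: 64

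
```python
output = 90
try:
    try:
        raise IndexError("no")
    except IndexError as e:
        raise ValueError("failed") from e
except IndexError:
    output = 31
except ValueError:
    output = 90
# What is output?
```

Step-by-step execution trace:
1. Inner try raises IndexError; inner `except IndexError as e` catches it.
2. `raise ValueError(...) from e` raises ValueError (IndexError is attached as __cause__, but only ValueError is active).
3. Outer `except IndexError` does not match ValueError; skipped.
4. Outer `except ValueError` matches → output = 90.
Result: 90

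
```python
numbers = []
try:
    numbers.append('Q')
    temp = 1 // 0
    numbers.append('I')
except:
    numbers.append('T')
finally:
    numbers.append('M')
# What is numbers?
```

Step-by-step execution trace:
1. try: `numbers.append('Q')` → numbers = ['Q'].
2. `temp = 1 // 0` raises ZeroDivisionError; `numbers.append('I')` is not reached.
3. bare `except` matches → `numbers.append('T')` → numbers = ['Q', 'T'].
4. finally always runs: `numbers.append('M')` → numbers = ['Q', 'T', 'M'].
Result: ['Q', 'T', 'M']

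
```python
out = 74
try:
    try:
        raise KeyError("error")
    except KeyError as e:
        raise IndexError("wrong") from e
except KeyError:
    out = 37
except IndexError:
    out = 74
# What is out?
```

Step-by-step execution trace:
1. Inner try raises KeyError; inner `except KeyError as e` catches it.
2. `raise IndexError(...) from e` raises IndexError (KeyError is attached as __cause__, but only IndexError is active).
3. Outer `except KeyError` does not match IndexError; skipped.
4. Outer `except IndexError` matches → out = 74.
Result: 74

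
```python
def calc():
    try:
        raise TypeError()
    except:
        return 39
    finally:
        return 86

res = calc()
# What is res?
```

Step-by-step execution trace:
1. `calc()` enters try: `raise TypeError()` raises TypeError.
2. bare `except` matches → `return 39` sets pending return value 39.
3. Before returning, `finally: return 86` runs and overrides the pending return.
4. calc() returns 86 → res = 86.
Result: 86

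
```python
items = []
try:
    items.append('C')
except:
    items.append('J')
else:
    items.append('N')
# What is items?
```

Step-by-step execution trace:
1. try: `items.append('C')` → items = ['C']. No exception raised.
2. `except` is skipped.
3. `else` runs (try completed without exception): `items.append('N')` → items = ['C', 'N'].
Result: ['C', 'N']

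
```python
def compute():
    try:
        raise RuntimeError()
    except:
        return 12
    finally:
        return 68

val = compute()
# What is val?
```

Step-by-step execution trace:
1. `compute()` enters try: `raise RuntimeError()` raises RuntimeError.
2. bare `except` matches → `return 12` sets pending return value 12.
3. Before returning, `finally: return 68` runs and overrides the pending return.
4. compute() returns 68 → val = 68.
Result: 68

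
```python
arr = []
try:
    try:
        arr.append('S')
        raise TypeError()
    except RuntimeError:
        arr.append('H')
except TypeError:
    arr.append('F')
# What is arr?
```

Step-by-step execution trace:
1. Inner try: `arr.append('S')` → arr = ['S'].
2. `raise TypeError()` raises TypeError.
3. Inner `except RuntimeError` does not match TypeError; exception propagates to outer try.
4. Outer `except TypeError` matches → `arr.append('F')` → arr = ['S', 'F'].
Result: ['S', 'F']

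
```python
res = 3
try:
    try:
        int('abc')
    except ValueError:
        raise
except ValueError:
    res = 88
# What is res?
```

Step-by-step execution trace:
1. Inner try: `int('abc')` raises ValueError.
2. Inner `except ValueError` matches; bare `raise` re-raises the same ValueError.
3. Outer `except ValueError` matches → res = 88.
Result: 88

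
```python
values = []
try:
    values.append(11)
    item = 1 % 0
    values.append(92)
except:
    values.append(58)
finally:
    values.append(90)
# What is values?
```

Step-by-step execution trace:
1. try: `values.append(11)` → values = [11].
2. `item = 1 % 0` raises ZeroDivisionError; `values.append(92)` is not reached.
3. bare `except` matches → `values.append(58)` → values = [11, 58].
4. finally always runs: `values.append(90)` → values = [11, 58, 90].
Result: [11, 58, 90]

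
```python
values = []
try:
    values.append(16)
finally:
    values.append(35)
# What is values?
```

Step-by-step execution trace:
1. try: `values.append(16)` → values = [16].
2. The try body completes without raising.
3. finally always runs: `values.append(35)` → values = [16, 35].
Result: [16, 35]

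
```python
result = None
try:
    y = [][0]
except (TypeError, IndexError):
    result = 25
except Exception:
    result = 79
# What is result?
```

Step-by-step execution trace:
1. `y = [][0]` raises IndexError.
2. `except (TypeError, IndexError)` matches (IndexError is in the tuple) → result = 25.
3. `except Exception` is not reached.
Result: 25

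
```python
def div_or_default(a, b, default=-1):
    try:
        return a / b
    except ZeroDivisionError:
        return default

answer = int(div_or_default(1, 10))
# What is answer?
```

Step-by-step execution trace:
1. `div_or_default(1, 10)` enters try: `return 1 / 10` → returns 0.1. No exception raised.
2. `except ZeroDivisionError` is skipped.
3. `int(0.1)` → 0 → answer = 0.
Result: 0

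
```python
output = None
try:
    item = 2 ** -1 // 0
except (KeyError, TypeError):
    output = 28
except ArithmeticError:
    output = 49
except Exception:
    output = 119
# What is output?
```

Step-by-step execution trace:
1. `item = 2 ** -1 // 0` raises ZeroDivisionError.
2. `except (KeyError, TypeError)` does not match ZeroDivisionError; skipped.
3. `except ArithmeticError` matches (ZeroDivisionError is a subclass of ArithmeticError) → output = 49.
4. `except Exception` is not reached.
Result: 49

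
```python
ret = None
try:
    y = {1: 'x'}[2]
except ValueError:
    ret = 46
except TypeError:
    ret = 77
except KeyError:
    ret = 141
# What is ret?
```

Step-by-step execution trace:
1. `y = {1: 'x'}[2]` raises KeyError.
2. `except ValueError` does not match KeyError; skipped.
3. `except TypeError` does not match KeyError; skipped.
4. `except KeyError` matches → ret = 141.
Result: 141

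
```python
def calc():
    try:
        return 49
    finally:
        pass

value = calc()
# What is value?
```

Step-by-step execution trace:
1. `calc()` enters try: `return 49` sets pending return value 49.
2. Before returning, `finally: pass` runs (no effect).
3. calc() returns 49 → value = 49.
Result: 49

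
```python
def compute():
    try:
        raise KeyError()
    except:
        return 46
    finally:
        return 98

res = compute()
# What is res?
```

Step-by-step execution trace:
1. `compute()` enters try: `raise KeyError()` raises KeyError.
2. bare `except` matches → `return 46` sets pending return value 46.
3. Before returning, `finally: return 98` runs and overrides the pending return.
4. compute() returns 98 → res = 98.
Result: 98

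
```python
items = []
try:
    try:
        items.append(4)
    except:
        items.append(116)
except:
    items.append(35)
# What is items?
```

Step-by-step execution trace:
1. Inner try: `items.append(4)` → items = [4]. No exception raised.
2. Inner `except` is skipped.
3. Inner try completes normally; outer `except` is skipped.
Result: [4]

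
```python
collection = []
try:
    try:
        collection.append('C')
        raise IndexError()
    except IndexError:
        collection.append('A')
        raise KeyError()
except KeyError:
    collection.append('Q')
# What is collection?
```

Step-by-step execution trace:
1. Inner try: `collection.append('C')` → collection = ['C'].
2. `raise IndexError()` raises IndexError.
3. Inner `except IndexError` matches → `collection.append('A')` → collection = ['C', 'A'].
4. `raise KeyError()` raises KeyError; propagates to outer try.
5. Outer `except KeyError` matches → `collection.append('Q')` → collection = ['C', 'A', 'Q'].
Result: ['C', 'A', 'Q']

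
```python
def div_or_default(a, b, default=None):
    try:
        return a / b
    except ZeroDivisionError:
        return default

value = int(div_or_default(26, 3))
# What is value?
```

Step-by-step execution trace:
1. `div_or_default(26, 3)` enters try: `return 26 / 3` → returns 8.666666666666666. No exception raised.
2. `except ZeroDivisionError` is skipped.
3. `int(8.666666666666666)` → 8 → value = 8.
Result: 8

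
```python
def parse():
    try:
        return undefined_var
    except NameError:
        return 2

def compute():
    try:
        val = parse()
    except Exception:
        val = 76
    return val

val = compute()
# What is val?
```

Step-by-step execution trace:
1. `compute()` calls `parse()`.
2. In parse: `undefined_var` raises NameError; `except NameError` catches it → returns 2.
3. In compute: `val = parse()` → val = 2. No exception reaches compute.
4. `except Exception` is skipped; compute returns 2.
5. val = 2.
Result: 2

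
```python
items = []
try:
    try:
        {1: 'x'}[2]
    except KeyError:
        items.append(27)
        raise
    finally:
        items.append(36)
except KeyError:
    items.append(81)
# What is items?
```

Step-by-step execution trace:
1. Inner try: `{1: 'x'}[2]` raises KeyError.
2. Inner `except KeyError` matches → `items.append(27)` → items = [27].
3. bare `raise` re-raises KeyError.
4. Inner `finally` runs during unwinding: `items.append(36)` → items = [27, 36].
5. Outer `except KeyError` matches → `items.append(81)` → items = [27, 36, 81].
Result: [27, 36, 81]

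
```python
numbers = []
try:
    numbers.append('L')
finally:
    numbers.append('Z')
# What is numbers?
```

Step-by-step execution trace:
1. try: `numbers.append('L')` → numbers = ['L'].
2. The try body completes without raising.
3. finally always runs: `numbers.append('Z')` → numbers = ['L', 'Z'].
Result: ['L', 'Z']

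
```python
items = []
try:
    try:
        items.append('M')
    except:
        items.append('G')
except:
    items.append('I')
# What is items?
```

Step-by-step execution trace:
1. Inner try: `items.append('M')` → items = ['M']. No exception raised.
2. Inner `except` is skipped.
3. Inner try completes normally; outer `except` is skipped.
Result: ['M']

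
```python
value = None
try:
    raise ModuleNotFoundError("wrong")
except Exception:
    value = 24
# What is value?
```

Step-by-step execution trace:
1. `raise ModuleNotFoundError(...)` raises ModuleNotFoundError.
2. `except Exception` matches (ModuleNotFoundError is a subclass of Exception) → value = 24.
Result: 24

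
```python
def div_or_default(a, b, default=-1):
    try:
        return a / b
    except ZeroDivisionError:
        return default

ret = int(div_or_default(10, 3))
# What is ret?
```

Step-by-step execution trace:
1. `div_or_default(10, 3)` enters try: `return 10 / 3` → returns 3.3333333333333335. No exception raised.
2. `except ZeroDivisionError` is skipped.
3. `int(3.3333333333333335)` → 3 → ret = 3.
Result: 3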